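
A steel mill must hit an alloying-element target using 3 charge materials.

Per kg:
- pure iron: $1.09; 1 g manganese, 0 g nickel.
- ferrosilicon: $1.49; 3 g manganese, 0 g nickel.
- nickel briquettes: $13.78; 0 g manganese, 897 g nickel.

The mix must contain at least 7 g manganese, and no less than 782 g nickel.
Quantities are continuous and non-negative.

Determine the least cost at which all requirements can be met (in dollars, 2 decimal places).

Treat it as an LP. Let x1 = kg of pure iron, x2 = kg of ferrosilicon, x3 = kg of nickel briquettes.
min 1.09x1 + 1.49x2 + 13.78x3 with:
  1x1 + 3x2 ≥ 7   (manganese)
  897x3 ≥ 782   (nickel)
  x1, x2, x3 ≥ 0.
The optimal basis is {ferrosilicon, nickel briquettes}; pure iron drops out. The manganese and nickel requirements are met with equality.
So ferrosilicon = 2.333 kg, nickel briquettes = 0.8718 kg.
Total cost: 1.49·2.333 + 13.78·0.8718 = 15.4896.

$15.49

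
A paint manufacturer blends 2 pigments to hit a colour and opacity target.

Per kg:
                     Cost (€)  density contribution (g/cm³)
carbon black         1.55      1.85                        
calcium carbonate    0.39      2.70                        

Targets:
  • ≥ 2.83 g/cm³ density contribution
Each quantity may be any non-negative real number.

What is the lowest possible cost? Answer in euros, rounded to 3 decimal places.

Let x1 = kg of carbon black, x2 = kg of calcium carbonate.
Minimise 1.55x1 + 0.39x2 subject to:
  1.85x1 + 2.7x2 ≥ 2.83   (density contribution)
  x1, x2 ≥ 0.
The minimum-cost mix takes nothing from carbon black — only calcium carbonate. Binding constraint: density contribution.
So calcium carbonate = 1.048 kg.
Hence cost = 0.39·1.048 = €0.40872.

€0.409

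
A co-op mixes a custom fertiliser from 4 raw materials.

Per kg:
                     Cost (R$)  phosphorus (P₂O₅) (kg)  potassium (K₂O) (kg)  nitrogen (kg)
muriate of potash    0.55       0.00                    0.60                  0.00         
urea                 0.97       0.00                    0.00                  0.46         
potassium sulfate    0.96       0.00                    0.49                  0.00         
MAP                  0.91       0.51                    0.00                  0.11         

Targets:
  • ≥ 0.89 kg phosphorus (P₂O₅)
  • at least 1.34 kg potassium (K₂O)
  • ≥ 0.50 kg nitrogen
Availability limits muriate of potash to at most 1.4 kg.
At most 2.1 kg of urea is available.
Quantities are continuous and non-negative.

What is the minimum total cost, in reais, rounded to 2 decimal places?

Set it up as a linear program. Let x1 = kg of muriate of potash, x2 = kg of urea, x3 = kg of potassium sulfate, x4 = kg of MAP.
Minimise 0.55x1 + 0.97x2 + 0.96x3 + 0.91x4 s.t.:
  0.51x4 ≥ 0.89   (phosphorus (P₂O₅))
  0.6x1 + 0.49x3 ≥ 1.34   (potassium (K₂O))
  0.46x2 + 0.11x4 ≥ 0.5   (nitrogen)
  x1 ≤ 1.4
  x2 ≤ 2.1
  x1, x2, x3, x4 ≥ 0.
The optimal mix uses every input. There the phosphorus (P₂O₅), potassium (K₂O), nitrogen, the muriate of potash cap constraints are tight.
Solving gives x1 = 1.4, x2 = 0.6697, x3 = 1.02, x4 = 1.745.
Cost = 0.55·1.4 + 0.97·0.6697 + 0.96·1.02 + 0.91·1.745 = 3.9868.

R$3.99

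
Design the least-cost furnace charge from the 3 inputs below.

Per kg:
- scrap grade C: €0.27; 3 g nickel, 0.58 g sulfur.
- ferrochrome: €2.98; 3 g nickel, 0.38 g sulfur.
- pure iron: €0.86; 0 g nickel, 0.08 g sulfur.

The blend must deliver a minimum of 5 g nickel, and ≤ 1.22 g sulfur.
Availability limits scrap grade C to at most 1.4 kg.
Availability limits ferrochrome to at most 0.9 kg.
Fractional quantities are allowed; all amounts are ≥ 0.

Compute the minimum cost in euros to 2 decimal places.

Treat it as an LP. Let x1 = kg of scrap grade C, x2 = kg of ferrochrome, x3 = kg of pure iron.
Minimise 0.27x1 + 2.98x2 + 0.86x3 subject to:
  3x1 + 3x2 ≥ 5   (nickel)
  0.58x1 + 0.38x2 + 0.08x3 ≤ 1.22   (sulfur)
  x1 ≤ 1.4
  x2 ≤ 0.9
  x1, x2, x3 ≥ 0.
The minimum-cost mix takes nothing from pure iron — only scrap grade C, ferrochrome. There the nickel and the scrap grade C cap constraints are tight.
That vertex is x1 = 1.4, x2 = 0.2667.
Cost = 0.27·1.4 + 2.98·0.2667 = 1.1728.

€1.17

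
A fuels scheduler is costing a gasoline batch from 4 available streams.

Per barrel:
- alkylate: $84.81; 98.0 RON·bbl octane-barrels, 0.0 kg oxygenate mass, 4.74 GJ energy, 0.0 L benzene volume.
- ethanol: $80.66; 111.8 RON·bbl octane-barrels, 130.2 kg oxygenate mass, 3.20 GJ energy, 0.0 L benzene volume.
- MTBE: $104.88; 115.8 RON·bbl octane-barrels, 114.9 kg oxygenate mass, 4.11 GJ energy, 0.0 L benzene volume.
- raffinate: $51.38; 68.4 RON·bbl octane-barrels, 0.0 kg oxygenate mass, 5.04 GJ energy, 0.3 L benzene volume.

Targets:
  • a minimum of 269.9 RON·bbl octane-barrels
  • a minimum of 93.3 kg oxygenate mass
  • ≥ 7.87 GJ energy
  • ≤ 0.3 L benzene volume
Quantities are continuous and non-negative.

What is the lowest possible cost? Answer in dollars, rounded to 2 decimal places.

This is a linear program. Let x1 = barrels of alkylate, x2 = barrels of ethanol, x3 = barrels of MTBE, x4 = barrels of raffinate.
Minimize 84.81x1 + 80.66x2 + 104.88x3 + 51.38x4 s.t.:
  98x1 + 111.8x2 + 115.8x3 + 68.4x4 ≥ 269.9   (octane-barrels)
  130.2x2 + 114.9x3 ≥ 93.3   (oxygenate mass)
  4.74x1 + 3.2x2 + 4.11x3 + 5.04x4 ≥ 7.87   (energy)
  0.3x4 ≤ 0.3   (benzene volume)
  x1, x2, x3, x4 ≥ 0.
At the optimum only ethanol, raffinate are positive (alkylate, MTBE = 0). Binding constraints: octane-barrels and energy.
So ethanol = 2.3854 barrels, raffinate = 0.046971 barrels.
Objective = 80.66·2.3854 + 51.38·0.046971 = 194.8197.

$194.82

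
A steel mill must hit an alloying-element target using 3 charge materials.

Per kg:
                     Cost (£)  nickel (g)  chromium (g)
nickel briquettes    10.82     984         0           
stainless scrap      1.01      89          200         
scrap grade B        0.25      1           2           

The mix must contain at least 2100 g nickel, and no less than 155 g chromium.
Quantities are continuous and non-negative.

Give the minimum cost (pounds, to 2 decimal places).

Set it up as a linear program. Let x1 = kg of nickel briquettes, x2 = kg of stainless scrap, x3 = kg of scrap grade B.
Minimize 10.82x1 + 1.01x2 + 0.25x3 subject to:
  984x1 + 89x2 + 1x3 ≥ 2100   (nickel)
  200x2 + 2x3 ≥ 155   (chromium)
  x1, x2, x3 ≥ 0.
The cheapest feasible vertex uses only nickel briquettes, stainless scrap; scrap grade B is not used. The nickel and chromium requirements are met with equality.
That vertex is x1 = 2.064, x2 = 0.775.
Hence cost = 10.82·2.064 + 1.01·0.775 = £23.1152.

£23.12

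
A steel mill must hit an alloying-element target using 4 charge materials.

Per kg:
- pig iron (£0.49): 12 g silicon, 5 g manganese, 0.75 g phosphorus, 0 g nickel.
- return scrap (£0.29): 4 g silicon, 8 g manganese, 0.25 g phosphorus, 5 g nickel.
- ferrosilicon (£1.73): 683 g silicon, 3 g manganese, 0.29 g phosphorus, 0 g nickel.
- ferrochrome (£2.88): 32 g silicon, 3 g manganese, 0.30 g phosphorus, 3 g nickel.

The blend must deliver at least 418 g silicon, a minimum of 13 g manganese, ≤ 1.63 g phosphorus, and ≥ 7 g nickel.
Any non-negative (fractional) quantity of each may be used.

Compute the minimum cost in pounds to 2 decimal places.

£1.45

Let x1 = kg of pig iron, x2 = kg of return scrap, x3 = kg of ferrosilicon, x4 = kg of ferrochrome.
min 0.49x1 + 0.29x2 + 1.73x3 + 2.88x4 with:
  12x1 + 4x2 + 683x3 + 32x4 ≥ 418   (silicon)
  5x1 + 8x2 + 3x3 + 3x4 ≥ 13   (manganese)
  0.75x1 + 0.25x2 + 0.29x3 + 0.3x4 ≤ 1.63   (phosphorus)
  5x2 + 3x4 ≥ 7   (nickel)
  x1, x2, x3, x4 ≥ 0.
The minimum-cost mix takes nothing from pig iron, ferrochrome — only return scrap, ferrosilicon. The silicon and nickel requirements are met with equality.
Solving gives x2 = 1.4, x3 = 0.6038.
Hence cost = 0.29·1.4 + 1.73·0.6038 = £1.4506.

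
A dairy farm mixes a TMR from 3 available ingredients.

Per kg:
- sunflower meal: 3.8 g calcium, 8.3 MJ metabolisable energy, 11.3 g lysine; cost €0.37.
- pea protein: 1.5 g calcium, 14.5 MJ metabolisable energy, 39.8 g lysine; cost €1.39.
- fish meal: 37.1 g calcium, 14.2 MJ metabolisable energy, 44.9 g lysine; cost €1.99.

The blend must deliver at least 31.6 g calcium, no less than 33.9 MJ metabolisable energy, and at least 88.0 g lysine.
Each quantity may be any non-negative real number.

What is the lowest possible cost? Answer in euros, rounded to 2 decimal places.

€2.93

This is a linear program. Let x1 = kg of sunflower meal, x2 = kg of pea protein, x3 = kg of fish meal.
Minimise 0.37x1 + 1.39x2 + 1.99x3 subject to:
  3.8x1 + 1.5x2 + 37.1x3 ≥ 31.6   (calcium)
  8.3x1 + 14.5x2 + 14.2x3 ≥ 33.9   (metabolisable energy)
  11.3x1 + 39.8x2 + 44.9x3 ≥ 88   (lysine)
  x1, x2, x3 ≥ 0.
The minimum-cost mix takes nothing from pea protein — only sunflower meal, fish meal. There the calcium and lysine constraints are tight.
That vertex is x1 = 7.425, x3 = 0.09123.
Cost = 0.37·7.425 + 1.99·0.09123 = 2.9288.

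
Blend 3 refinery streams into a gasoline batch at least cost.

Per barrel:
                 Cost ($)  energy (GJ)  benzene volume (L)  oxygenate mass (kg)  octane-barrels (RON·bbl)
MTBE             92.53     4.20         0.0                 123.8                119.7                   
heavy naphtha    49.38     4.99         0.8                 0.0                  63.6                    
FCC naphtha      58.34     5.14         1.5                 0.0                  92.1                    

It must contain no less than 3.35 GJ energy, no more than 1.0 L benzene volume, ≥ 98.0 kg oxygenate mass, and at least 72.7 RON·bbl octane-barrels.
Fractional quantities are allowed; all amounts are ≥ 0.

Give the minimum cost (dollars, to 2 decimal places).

Let x1 = barrels of MTBE, x2 = barrels of heavy naphtha, x3 = barrels of FCC naphtha.
Minimise 92.53x1 + 49.38x2 + 58.34x3 subject to:
  4.2x1 + 4.99x2 + 5.14x3 ≥ 3.35   (energy)
  0.8x2 + 1.5x3 ≤ 1   (benzene volume)
  123.8x1 ≥ 98   (oxygenate mass)
  119.7x1 + 63.6x2 + 92.1x3 ≥ 72.7   (octane-barrels)
  x1, x2, x3 ≥ 0.
The optimal basis is {MTBE, heavy naphtha}; FCC naphtha drops out. The energy and oxygenate mass requirements are met with equality.
Optimal quantities: MTBE = 0.7916 barrels, heavy naphtha = 0.005067 barrels.
Objective = 92.53·0.7916 + 49.38·0.005067 = 73.4970.

$73.50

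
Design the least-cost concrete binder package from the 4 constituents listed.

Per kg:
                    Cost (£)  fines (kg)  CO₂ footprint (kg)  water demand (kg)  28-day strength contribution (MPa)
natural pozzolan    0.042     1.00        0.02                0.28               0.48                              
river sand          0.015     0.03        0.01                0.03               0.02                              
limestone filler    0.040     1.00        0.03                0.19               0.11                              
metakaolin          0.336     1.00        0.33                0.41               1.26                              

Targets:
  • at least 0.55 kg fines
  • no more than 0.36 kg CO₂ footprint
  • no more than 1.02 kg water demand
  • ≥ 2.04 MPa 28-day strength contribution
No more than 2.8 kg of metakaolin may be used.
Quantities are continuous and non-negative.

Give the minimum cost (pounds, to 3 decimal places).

Set it up as a linear program. Let x1 = kg of natural pozzolan, x2 = kg of river sand, x3 = kg of limestone filler, x4 = kg of metakaolin.
Minimize 0.042x1 + 0.015x2 + 0.04x3 + 0.336x4 with:
  1x1 + 0.03x2 + 1x3 + 1x4 ≥ 0.55   (fines)
  0.02x1 + 0.01x2 + 0.03x3 + 0.33x4 ≤ 0.36   (CO₂ footprint)
  0.28x1 + 0.03x2 + 0.19x3 + 0.41x4 ≤ 1.02   (water demand)
  0.48x1 + 0.02x2 + 0.11x3 + 1.26x4 ≥ 2.04   (28-day strength contribution)
  x4 ≤ 2.8
  x1, x2, x3, x4 ≥ 0.
The optimal basis is {natural pozzolan, metakaolin}; river sand, limestone filler drop out. Binding constraints: water demand and 28-day strength contribution.
So natural pozzolan = 2.877 kg, metakaolin = 0.5231 kg.
Cost = 0.042·2.877 + 0.336·0.5231 = 0.29660.

£0.297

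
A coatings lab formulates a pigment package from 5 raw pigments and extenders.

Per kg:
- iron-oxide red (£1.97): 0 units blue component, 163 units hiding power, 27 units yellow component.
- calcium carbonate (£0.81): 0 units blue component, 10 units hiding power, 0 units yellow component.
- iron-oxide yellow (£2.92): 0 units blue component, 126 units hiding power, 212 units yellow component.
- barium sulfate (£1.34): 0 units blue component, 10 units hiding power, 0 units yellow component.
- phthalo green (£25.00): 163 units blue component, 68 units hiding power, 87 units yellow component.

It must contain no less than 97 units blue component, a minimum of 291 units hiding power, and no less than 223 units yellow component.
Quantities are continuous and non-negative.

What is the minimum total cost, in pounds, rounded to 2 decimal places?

Let x1 = kg of iron-oxide red, x2 = kg of calcium carbonate, x3 = kg of iron-oxide yellow, x4 = kg of barium sulfate, x5 = kg of phthalo green.
Minimise 1.97x1 + 0.81x2 + 2.92x3 + 1.34x4 + 25x5 s.t.:
  163x5 ≥ 97   (blue component)
  163x1 + 10x2 + 126x3 + 10x4 + 68x5 ≥ 291   (hiding power)
  27x1 + 212x3 + 87x5 ≥ 223   (yellow component)
  x1, x2, x3, x4, x5 ≥ 0.
The optimal basis is {iron-oxide red, iron-oxide yellow, phthalo green}; calcium carbonate, barium sulfate drop out. The blue component, hiding power, yellow component requirements are met with equality.
That vertex is x1 = 1.012, x3 = 0.6787, x5 = 0.5951.
Objective = 1.97·1.012 + 2.92·0.6787 + 25·0.5951 = 18.8529.

£18.85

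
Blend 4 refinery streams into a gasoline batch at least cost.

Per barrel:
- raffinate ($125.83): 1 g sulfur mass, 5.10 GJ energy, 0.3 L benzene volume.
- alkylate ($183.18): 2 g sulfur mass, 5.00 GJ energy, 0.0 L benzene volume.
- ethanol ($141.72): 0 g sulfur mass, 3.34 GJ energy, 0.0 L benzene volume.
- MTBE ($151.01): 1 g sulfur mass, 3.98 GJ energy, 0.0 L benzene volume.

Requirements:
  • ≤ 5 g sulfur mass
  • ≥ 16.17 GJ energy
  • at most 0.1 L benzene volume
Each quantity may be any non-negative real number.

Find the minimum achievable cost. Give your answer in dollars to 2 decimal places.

Set it up as a linear program. Let x1 = barrels of raffinate, x2 = barrels of alkylate, x3 = barrels of ethanol, x4 = barrels of MTBE.
min 125.83x1 + 183.18x2 + 141.72x3 + 151.01x4 with:
  1x1 + 2x2 + 1x4 ≤ 5   (sulfur mass)
  5.1x1 + 5x2 + 3.34x3 + 3.98x4 ≥ 16.17   (energy)
  0.3x1 ≤ 0.1   (benzene volume)
  x1, x2, x3, x4 ≥ 0.
The minimum-cost mix takes nothing from ethanol — only raffinate, alkylate, MTBE. There the sulfur mass, energy, benzene volume constraints are tight.
Optimal quantities: raffinate = 0.33333 barrels, alkylate = 1.3863 barrels, MTBE = 1.8941 barrels.
Cost = 125.83·0.33333 + 183.18·1.3863 + 151.01·1.8941 = 581.9134.

$581.91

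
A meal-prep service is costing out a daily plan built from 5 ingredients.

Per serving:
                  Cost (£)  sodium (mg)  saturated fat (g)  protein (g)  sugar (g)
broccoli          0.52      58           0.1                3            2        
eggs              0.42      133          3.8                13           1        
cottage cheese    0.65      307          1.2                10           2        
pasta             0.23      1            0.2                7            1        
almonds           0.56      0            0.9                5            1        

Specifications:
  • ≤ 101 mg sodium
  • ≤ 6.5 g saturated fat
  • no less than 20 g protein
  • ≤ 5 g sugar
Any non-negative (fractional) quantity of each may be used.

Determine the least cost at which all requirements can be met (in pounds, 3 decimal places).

Set it up as a linear program. Let x1 = servings of broccoli, x2 = servings of eggs, x3 = servings of cottage cheese, x4 = servings of pasta, x5 = servings of almonds.
Minimize 0.52x1 + 0.42x2 + 0.65x3 + 0.23x4 + 0.56x5 subject to:
  58x1 + 133x2 + 307x3 + 1x4 ≤ 101   (sodium)
  0.1x1 + 3.8x2 + 1.2x3 + 0.2x4 + 0.9x5 ≤ 6.5   (saturated fat)
  3x1 + 13x2 + 10x3 + 7x4 + 5x5 ≥ 20   (protein)
  2x1 + 1x2 + 2x3 + 1x4 + 1x5 ≤ 5   (sugar)
  x1, x2, x3, x4, x5 ≥ 0.
The cheapest feasible vertex uses only eggs, pasta; broccoli, cottage cheese, almonds are not used. There the sodium and protein constraints are tight.
Solving gives x2 = 0.7484, x4 = 1.467.
Objective = 0.42·0.7484 + 0.23·1.467 = 0.65174.

£0.652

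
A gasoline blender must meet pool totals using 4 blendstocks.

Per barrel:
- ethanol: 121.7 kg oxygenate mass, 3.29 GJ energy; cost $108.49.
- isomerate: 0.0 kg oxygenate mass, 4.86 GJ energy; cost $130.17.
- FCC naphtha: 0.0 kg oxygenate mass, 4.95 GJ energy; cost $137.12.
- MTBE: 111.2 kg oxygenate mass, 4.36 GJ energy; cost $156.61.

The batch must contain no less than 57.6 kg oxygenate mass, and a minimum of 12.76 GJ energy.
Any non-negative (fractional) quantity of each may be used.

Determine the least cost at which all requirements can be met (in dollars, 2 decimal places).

This is a linear program. Let x1 = barrels of ethanol, x2 = barrels of isomerate, x3 = barrels of FCC naphtha, x4 = barrels of MTBE.
Minimise 108.49x1 + 130.17x2 + 137.12x3 + 156.61x4 subject to:
  121.7x1 + 111.2x4 ≥ 57.6   (oxygenate mass)
  3.29x1 + 4.86x2 + 4.95x3 + 4.36x4 ≥ 12.76   (energy)
  x1, x2, x3, x4 ≥ 0.
The minimum-cost mix takes nothing from FCC naphtha, MTBE — only ethanol, isomerate. Binding constraints: oxygenate mass and energy.
So ethanol = 0.47329 barrels, isomerate = 2.3051 barrels.
Total cost: 108.49·0.47329 + 130.17·2.3051 = 351.4021.

$351.40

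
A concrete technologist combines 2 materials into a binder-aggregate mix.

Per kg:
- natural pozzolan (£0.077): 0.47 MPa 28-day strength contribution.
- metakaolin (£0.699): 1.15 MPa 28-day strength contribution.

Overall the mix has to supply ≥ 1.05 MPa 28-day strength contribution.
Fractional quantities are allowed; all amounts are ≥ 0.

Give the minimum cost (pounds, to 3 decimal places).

£0.172

Let x1 = kg of natural pozzolan, x2 = kg of metakaolin.
Minimise 0.077x1 + 0.699x2 with:
  0.47x1 + 1.15x2 ≥ 1.05   (28-day strength contribution)
  x1, x2 ≥ 0.
The optimal basis is {natural pozzolan}; metakaolin drops out. Binding constraint: 28-day strength contribution.
Optimal quantities: natural pozzolan = 2.234 kg.
Hence cost = 0.077·2.234 = £0.17202.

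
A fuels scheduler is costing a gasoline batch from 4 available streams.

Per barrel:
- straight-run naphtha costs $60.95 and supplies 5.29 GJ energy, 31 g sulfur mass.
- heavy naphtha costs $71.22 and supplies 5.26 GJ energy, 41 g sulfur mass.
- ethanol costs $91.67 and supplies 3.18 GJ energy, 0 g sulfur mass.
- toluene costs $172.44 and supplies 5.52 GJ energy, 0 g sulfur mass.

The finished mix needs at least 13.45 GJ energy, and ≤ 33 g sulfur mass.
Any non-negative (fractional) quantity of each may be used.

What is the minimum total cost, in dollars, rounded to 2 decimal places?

Let x1 = barrels of straight-run naphtha, x2 = barrels of heavy naphtha, x3 = barrels of ethanol, x4 = barrels of toluene.
min 60.95x1 + 71.22x2 + 91.67x3 + 172.44x4 subject to:
  5.29x1 + 5.26x2 + 3.18x3 + 5.52x4 ≥ 13.45   (energy)
  31x1 + 41x2 ≤ 33   (sulfur mass)
  x1, x2, x3, x4 ≥ 0.
The minimum-cost mix takes nothing from heavy naphtha, toluene — only straight-run naphtha, ethanol. There the energy and sulfur mass constraints are tight.
So straight-run naphtha = 1.0645 barrels, ethanol = 2.4587 barrels.
Cost = 60.95·1.0645 + 91.67·2.4587 = 290.2703.

$290.27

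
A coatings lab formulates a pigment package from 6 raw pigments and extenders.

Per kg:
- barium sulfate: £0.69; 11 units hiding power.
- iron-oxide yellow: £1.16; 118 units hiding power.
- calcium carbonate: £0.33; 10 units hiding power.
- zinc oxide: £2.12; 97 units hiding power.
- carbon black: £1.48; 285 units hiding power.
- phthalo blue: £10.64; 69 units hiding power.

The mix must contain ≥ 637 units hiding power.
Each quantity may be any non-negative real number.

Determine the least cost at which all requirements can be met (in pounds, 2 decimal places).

Set it up as a linear program. Let x1 = kg of barium sulfate, x2 = kg of iron-oxide yellow, x3 = kg of calcium carbonate, x4 = kg of zinc oxide, x5 = kg of carbon black, x6 = kg of phthalo blue.
min 0.69x1 + 1.16x2 + 0.33x3 + 2.12x4 + 1.48x5 + 10.64x6 s.t.:
  11x1 + 118x2 + 10x3 + 97x4 + 285x5 + 69x6 ≥ 637   (hiding power)
  x1, x2, x3, x4, x5, x6 ≥ 0.
The optimal basis is {carbon black}; barium sulfate, iron-oxide yellow, calcium carbonate, zinc oxide, phthalo blue drop out. The hiding power requirement is met with equality.
Solving gives x5 = 2.235.
Cost = 1.48·2.235 = 3.3078.

£3.31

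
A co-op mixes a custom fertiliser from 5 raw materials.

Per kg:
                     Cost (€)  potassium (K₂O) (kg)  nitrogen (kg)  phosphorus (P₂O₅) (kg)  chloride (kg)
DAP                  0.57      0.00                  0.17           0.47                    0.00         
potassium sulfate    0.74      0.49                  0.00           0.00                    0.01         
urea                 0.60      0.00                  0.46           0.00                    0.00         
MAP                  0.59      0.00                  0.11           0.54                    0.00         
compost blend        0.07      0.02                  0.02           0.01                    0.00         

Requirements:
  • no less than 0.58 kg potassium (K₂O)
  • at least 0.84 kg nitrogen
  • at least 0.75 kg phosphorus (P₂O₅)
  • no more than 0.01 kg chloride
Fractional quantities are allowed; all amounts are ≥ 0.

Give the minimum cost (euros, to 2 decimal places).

€2.56

Let x1 = kg of DAP, x2 = kg of potassium sulfate, x3 = kg of urea, x4 = kg of MAP, x5 = kg of compost blend.
Minimize 0.57x1 + 0.74x2 + 0.6x3 + 0.59x4 + 0.07x5 s.t.:
  0.49x2 + 0.02x5 ≥ 0.58   (potassium (K₂O))
  0.17x1 + 0.46x3 + 0.11x4 + 0.02x5 ≥ 0.84   (nitrogen)
  0.47x1 + 0.54x4 + 0.01x5 ≥ 0.75   (phosphorus (P₂O₅))
  0.01x2 ≤ 0.01   (chloride)
  x1, x2, x3, x4, x5 ≥ 0.
The optimal basis is {DAP, potassium sulfate, urea, compost blend}; MAP drops out. The potassium (K₂O), nitrogen, phosphorus (P₂O₅), chloride requirements are met with equality.
Optimal quantities: DAP = 1.5 kg, potassium sulfate = 1 kg, urea = 1.076 kg, compost blend = 4.5 kg.
Objective = 0.57·1.5 + 0.74·1 + 0.6·1.076 + 0.07·4.5 = 2.5556.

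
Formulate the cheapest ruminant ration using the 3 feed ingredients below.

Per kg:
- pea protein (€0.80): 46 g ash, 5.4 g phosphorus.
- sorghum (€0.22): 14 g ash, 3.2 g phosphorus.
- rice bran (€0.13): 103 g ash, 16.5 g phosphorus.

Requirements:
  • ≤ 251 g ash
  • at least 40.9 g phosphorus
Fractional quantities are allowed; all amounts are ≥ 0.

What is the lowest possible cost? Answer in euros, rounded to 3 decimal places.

€0.463

Let x1 = kg of pea protein, x2 = kg of sorghum, x3 = kg of rice bran.
min 0.8x1 + 0.22x2 + 0.13x3 with:
  46x1 + 14x2 + 103x3 ≤ 251   (ash)
  5.4x1 + 3.2x2 + 16.5x3 ≥ 40.9   (phosphorus)
  x1, x2, x3 ≥ 0.
At the optimum only sorghum, rice bran are positive (pea protein = 0). The ash and phosphorus requirements are met with equality.
That vertex is x2 = 0.7221, x3 = 2.339.
Hence cost = 0.22·0.7221 + 0.13·2.339 = €0.46293.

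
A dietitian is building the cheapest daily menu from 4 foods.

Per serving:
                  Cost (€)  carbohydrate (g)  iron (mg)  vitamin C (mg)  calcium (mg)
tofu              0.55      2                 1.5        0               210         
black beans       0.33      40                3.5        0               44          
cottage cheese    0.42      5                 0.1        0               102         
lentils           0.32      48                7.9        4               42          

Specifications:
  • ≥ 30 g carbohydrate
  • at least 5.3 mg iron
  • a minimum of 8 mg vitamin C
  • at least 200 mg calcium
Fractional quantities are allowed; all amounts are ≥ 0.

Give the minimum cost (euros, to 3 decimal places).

€0.944

This is a linear program. Let x1 = servings of tofu, x2 = servings of black beans, x3 = servings of cottage cheese, x4 = servings of lentils.
Minimise 0.55x1 + 0.33x2 + 0.42x3 + 0.32x4 s.t.:
  2x1 + 40x2 + 5x3 + 48x4 ≥ 30   (carbohydrate)
  1.5x1 + 3.5x2 + 0.1x3 + 7.9x4 ≥ 5.3   (iron)
  4x4 ≥ 8   (vitamin C)
  210x1 + 44x2 + 102x3 + 42x4 ≥ 200   (calcium)
  x1, x2, x3, x4 ≥ 0.
The minimum-cost mix takes nothing from black beans, cottage cheese — only tofu, lentils. Binding constraints: vitamin C and calcium.
That vertex is x1 = 0.5524, x4 = 2.
Cost = 0.55·0.5524 + 0.32·2 = 0.94382.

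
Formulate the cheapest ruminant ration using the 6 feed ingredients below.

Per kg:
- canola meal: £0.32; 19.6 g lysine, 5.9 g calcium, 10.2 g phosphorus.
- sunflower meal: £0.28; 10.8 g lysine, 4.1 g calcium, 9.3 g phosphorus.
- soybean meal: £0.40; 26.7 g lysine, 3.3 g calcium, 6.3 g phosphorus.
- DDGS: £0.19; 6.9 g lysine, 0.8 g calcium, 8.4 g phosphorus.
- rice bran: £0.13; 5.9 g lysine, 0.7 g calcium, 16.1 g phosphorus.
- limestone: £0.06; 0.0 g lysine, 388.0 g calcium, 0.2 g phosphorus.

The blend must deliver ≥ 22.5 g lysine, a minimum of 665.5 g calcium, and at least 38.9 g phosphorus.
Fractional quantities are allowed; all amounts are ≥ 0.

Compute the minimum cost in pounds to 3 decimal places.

Let x1 = kg of canola meal, x2 = kg of sunflower meal, x3 = kg of soybean meal, x4 = kg of DDGS, x5 = kg of rice bran, x6 = kg of limestone.
min 0.32x1 + 0.28x2 + 0.4x3 + 0.19x4 + 0.13x5 + 0.06x6 s.t.:
  19.6x1 + 10.8x2 + 26.7x3 + 6.9x4 + 5.9x5 ≥ 22.5   (lysine)
  5.9x1 + 4.1x2 + 3.3x3 + 0.8x4 + 0.7x5 + 388x6 ≥ 665.5   (calcium)
  10.2x1 + 9.3x2 + 6.3x3 + 8.4x4 + 16.1x5 + 0.2x6 ≥ 38.9   (phosphorus)
  x1, x2, x3, x4, x5, x6 ≥ 0.
The cheapest feasible vertex uses only soybean meal, rice bran, limestone; canola meal, sunflower meal, DDGS are not used. There the lysine, calcium, phosphorus constraints are tight.
That vertex is x3 = 0.3432, x5 = 2.261, x6 = 1.708.
Hence cost = 0.4·0.3432 + 0.13·2.261 + 0.06·1.708 = £0.53369.

£0.534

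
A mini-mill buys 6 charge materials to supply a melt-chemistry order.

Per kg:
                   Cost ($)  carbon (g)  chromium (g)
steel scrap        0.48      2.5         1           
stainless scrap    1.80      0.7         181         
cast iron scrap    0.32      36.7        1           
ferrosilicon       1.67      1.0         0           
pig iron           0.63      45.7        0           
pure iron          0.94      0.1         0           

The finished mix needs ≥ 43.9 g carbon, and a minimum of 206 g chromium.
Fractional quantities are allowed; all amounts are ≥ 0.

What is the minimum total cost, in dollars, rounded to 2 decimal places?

$2.41

This is a linear program. Let x1 = kg of steel scrap, x2 = kg of stainless scrap, x3 = kg of cast iron scrap, x4 = kg of ferrosilicon, x5 = kg of pig iron, x6 = kg of pure iron.
Minimize 0.48x1 + 1.8x2 + 0.32x3 + 1.67x4 + 0.63x5 + 0.94x6 subject to:
  2.5x1 + 0.7x2 + 36.7x3 + 1x4 + 45.7x5 + 0.1x6 ≥ 43.9   (carbon)
  1x1 + 181x2 + 1x3 ≥ 206   (chromium)
  x1, x2, x3, x4, x5, x6 ≥ 0.
At the optimum only stainless scrap, cast iron scrap are positive (steel scrap, ferrosilicon, pig iron, pure iron = 0). Binding constraints: carbon and chromium.
That vertex is x2 = 1.132, x3 = 1.175.
Total cost: 1.8·1.132 + 0.32·1.175 = 2.4136.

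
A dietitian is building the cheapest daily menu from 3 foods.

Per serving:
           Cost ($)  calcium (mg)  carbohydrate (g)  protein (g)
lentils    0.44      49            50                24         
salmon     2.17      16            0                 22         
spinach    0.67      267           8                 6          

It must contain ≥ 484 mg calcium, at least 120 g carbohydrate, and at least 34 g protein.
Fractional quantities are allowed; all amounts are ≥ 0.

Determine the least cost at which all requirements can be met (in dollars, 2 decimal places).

$1.90

Let x1 = servings of lentils, x2 = servings of salmon, x3 = servings of spinach.
Minimize 0.44x1 + 2.17x2 + 0.67x3 s.t.:
  49x1 + 16x2 + 267x3 ≥ 484   (calcium)
  50x1 + 8x3 ≥ 120   (carbohydrate)
  24x1 + 22x2 + 6x3 ≥ 34   (protein)
  x1, x2, x3 ≥ 0.
The cheapest feasible vertex uses only lentils, spinach; salmon is not used. The calcium and carbohydrate requirements are met with equality.
So lentils = 2.174 servings, spinach = 1.414 servings.
Total cost: 0.44·2.174 + 0.67·1.414 = 1.9039.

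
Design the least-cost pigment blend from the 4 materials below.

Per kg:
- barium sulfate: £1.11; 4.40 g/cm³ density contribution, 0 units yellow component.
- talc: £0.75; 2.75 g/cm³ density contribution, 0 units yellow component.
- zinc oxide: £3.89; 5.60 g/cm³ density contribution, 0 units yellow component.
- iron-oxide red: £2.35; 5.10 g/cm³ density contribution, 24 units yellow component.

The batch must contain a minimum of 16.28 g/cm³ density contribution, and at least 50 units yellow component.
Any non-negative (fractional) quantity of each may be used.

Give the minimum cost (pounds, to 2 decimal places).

£6.32

Treat it as an LP. Let x1 = kg of barium sulfate, x2 = kg of talc, x3 = kg of zinc oxide, x4 = kg of iron-oxide red.
Minimize 1.11x1 + 0.75x2 + 3.89x3 + 2.35x4 subject to:
  4.4x1 + 2.75x2 + 5.6x3 + 5.1x4 ≥ 16.28   (density contribution)
  24x4 ≥ 50   (yellow component)
  x1, x2, x3, x4 ≥ 0.
The optimal basis is {barium sulfate, iron-oxide red}; talc, zinc oxide drop out. The density contribution and yellow component requirements are met with equality.
So barium sulfate = 1.285 kg, iron-oxide red = 2.083 kg.
Total cost: 1.11·1.285 + 2.35·2.083 = 6.3214.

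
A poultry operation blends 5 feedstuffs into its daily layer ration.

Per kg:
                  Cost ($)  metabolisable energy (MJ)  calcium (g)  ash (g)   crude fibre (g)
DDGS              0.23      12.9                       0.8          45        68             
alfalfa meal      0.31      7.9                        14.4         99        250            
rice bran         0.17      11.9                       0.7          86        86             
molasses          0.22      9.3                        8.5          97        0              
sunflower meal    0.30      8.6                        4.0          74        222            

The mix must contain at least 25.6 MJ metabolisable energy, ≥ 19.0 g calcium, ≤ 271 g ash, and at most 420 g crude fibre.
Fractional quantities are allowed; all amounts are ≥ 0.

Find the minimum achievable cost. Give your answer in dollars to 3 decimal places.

Treat it as an LP. Let x1 = kg of DDGS, x2 = kg of alfalfa meal, x3 = kg of rice bran, x4 = kg of molasses, x5 = kg of sunflower meal.
min 0.23x1 + 0.31x2 + 0.17x3 + 0.22x4 + 0.3x5 subject to:
  12.9x1 + 7.9x2 + 11.9x3 + 9.3x4 + 8.6x5 ≥ 25.6   (metabolisable energy)
  0.8x1 + 14.4x2 + 0.7x3 + 8.5x4 + 4x5 ≥ 19   (calcium)
  45x1 + 99x2 + 86x3 + 97x4 + 74x5 ≤ 271   (ash)
  68x1 + 250x2 + 86x3 + 222x5 ≤ 420   (crude fibre)
  x1, x2, x3, x4, x5 ≥ 0.
The minimum-cost mix takes nothing from DDGS, alfalfa meal, sunflower meal — only rice bran, molasses. There the metabolisable energy and calcium constraints are tight.
Solving gives x3 = 0.4322, x4 = 2.2.
Hence cost = 0.17·0.4322 + 0.22·2.2 = $0.55747.

$0.557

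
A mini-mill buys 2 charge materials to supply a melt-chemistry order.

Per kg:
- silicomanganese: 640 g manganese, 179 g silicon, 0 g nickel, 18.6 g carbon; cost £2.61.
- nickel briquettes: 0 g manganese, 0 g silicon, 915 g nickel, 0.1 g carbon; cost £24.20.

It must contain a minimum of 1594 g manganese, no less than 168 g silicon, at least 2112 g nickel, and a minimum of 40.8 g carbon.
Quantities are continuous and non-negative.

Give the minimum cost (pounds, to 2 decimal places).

£62.36

This is a linear program. Let x1 = kg of silicomanganese, x2 = kg of nickel briquettes.
min 2.61x1 + 24.2x2 with:
  640x1 ≥ 1594   (manganese)
  179x1 ≥ 168   (silicon)
  915x2 ≥ 2112   (nickel)
  18.6x1 + 0.1x2 ≥ 40.8   (carbon)
  x1, x2 ≥ 0.
Both inputs are positive at the optimum. There the manganese and nickel constraints are tight.
Solving gives x1 = 2.491, x2 = 2.308.
Total cost: 2.61·2.491 + 24.2·2.308 = 62.3551.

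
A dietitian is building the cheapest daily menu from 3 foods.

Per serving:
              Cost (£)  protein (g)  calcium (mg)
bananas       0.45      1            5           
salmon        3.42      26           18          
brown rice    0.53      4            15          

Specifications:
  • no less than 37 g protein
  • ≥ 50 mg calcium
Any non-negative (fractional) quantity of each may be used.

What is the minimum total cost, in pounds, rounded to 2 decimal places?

£4.87

Set it up as a linear program. Let x1 = servings of bananas, x2 = servings of salmon, x3 = servings of brown rice.
Minimize 0.45x1 + 3.42x2 + 0.53x3 s.t.:
  1x1 + 26x2 + 4x3 ≥ 37   (protein)
  5x1 + 18x2 + 15x3 ≥ 50   (calcium)
  x1, x2, x3 ≥ 0.
The cheapest feasible vertex uses only salmon, brown rice; bananas is not used. There the protein and calcium constraints are tight.
Solving gives x2 = 1.116, x3 = 1.994.
Cost = 3.42·1.116 + 0.53·1.994 = 4.8735.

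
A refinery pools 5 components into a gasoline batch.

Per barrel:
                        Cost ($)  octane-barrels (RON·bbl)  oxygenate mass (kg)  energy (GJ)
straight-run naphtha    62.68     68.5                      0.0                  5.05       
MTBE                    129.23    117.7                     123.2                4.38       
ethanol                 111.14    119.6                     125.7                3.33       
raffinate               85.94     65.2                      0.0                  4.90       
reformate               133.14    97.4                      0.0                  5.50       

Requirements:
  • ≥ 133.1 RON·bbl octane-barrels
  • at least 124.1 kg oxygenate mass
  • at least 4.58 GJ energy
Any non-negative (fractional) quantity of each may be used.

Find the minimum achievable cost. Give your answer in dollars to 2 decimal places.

$125.77

Let x1 = barrels of straight-run naphtha, x2 = barrels of MTBE, x3 = barrels of ethanol, x4 = barrels of raffinate, x5 = barrels of reformate.
Minimise 62.68x1 + 129.23x2 + 111.14x3 + 85.94x4 + 133.14x5 subject to:
  68.5x1 + 117.7x2 + 119.6x3 + 65.2x4 + 97.4x5 ≥ 133.1   (octane-barrels)
  123.2x2 + 125.7x3 ≥ 124.1   (oxygenate mass)
  5.05x1 + 4.38x2 + 3.33x3 + 4.9x4 + 5.5x5 ≥ 4.58   (energy)
  x1, x2, x3, x4, x5 ≥ 0.
The cheapest feasible vertex uses only straight-run naphtha, ethanol; MTBE, raffinate, reformate are not used. There the oxygenate mass and energy constraints are tight.
Optimal quantities: straight-run naphtha = 0.2559 barrels, ethanol = 0.9873 barrels.
Cost = 62.68·0.2559 + 111.14·0.9873 = 125.7683.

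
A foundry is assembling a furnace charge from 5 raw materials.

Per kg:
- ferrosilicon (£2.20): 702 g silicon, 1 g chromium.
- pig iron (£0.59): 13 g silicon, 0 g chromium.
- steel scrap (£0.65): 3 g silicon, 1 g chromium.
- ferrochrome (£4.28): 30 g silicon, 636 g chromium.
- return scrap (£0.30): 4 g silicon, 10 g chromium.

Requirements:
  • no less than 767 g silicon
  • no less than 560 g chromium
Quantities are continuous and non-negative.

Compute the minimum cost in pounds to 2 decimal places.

£6.08

Let x1 = kg of ferrosilicon, x2 = kg of pig iron, x3 = kg of steel scrap, x4 = kg of ferrochrome, x5 = kg of return scrap.
Minimise 2.2x1 + 0.59x2 + 0.65x3 + 4.28x4 + 0.3x5 subject to:
  702x1 + 13x2 + 3x3 + 30x4 + 4x5 ≥ 767   (silicon)
  1x1 + 1x3 + 636x4 + 10x5 ≥ 560   (chromium)
  x1, x2, x3, x4, x5 ≥ 0.
The minimum-cost mix takes nothing from pig iron, steel scrap, return scrap — only ferrosilicon, ferrochrome. The silicon and chromium requirements are met with equality.
That vertex is x1 = 1.055, x4 = 0.8788.
Cost = 2.2·1.055 + 4.28·0.8788 = 6.0823.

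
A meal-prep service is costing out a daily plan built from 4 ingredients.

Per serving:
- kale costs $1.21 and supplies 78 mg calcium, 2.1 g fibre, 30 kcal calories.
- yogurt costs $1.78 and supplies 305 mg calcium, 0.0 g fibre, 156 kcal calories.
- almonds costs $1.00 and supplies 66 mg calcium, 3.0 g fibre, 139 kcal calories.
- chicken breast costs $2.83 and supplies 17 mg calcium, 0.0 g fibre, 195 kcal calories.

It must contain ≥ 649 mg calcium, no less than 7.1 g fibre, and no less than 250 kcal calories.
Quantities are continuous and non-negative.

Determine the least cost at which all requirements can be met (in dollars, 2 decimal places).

$5.24

Let x1 = servings of kale, x2 = servings of yogurt, x3 = servings of almonds, x4 = servings of chicken breast.
Minimise 1.21x1 + 1.78x2 + 1x3 + 2.83x4 with:
  78x1 + 305x2 + 66x3 + 17x4 ≥ 649   (calcium)
  2.1x1 + 3x3 ≥ 7.1   (fibre)
  30x1 + 156x2 + 139x3 + 195x4 ≥ 250   (calories)
  x1, x2, x3, x4 ≥ 0.
The minimum-cost mix takes nothing from kale, chicken breast — only yogurt, almonds. The calcium and fibre requirements are met with equality.
Optimal quantities: yogurt = 1.616 servings, almonds = 2.367 servings.
Cost = 1.78·1.616 + 1·2.367 = 5.2435.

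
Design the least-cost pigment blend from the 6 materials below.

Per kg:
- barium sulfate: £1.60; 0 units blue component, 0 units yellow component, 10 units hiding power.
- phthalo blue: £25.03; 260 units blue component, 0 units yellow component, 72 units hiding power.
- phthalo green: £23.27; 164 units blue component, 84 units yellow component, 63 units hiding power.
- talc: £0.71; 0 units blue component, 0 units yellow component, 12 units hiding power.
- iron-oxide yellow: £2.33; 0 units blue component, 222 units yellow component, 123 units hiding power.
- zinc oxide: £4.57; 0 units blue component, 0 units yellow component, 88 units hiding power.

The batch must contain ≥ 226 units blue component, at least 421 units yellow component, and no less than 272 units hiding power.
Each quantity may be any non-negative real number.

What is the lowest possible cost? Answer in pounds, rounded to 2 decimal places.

Set it up as a linear program. Let x1 = kg of barium sulfate, x2 = kg of phthalo blue, x3 = kg of phthalo green, x4 = kg of talc, x5 = kg of iron-oxide yellow, x6 = kg of zinc oxide.
Minimise 1.6x1 + 25.03x2 + 23.27x3 + 0.71x4 + 2.33x5 + 4.57x6 subject to:
  260x2 + 164x3 ≥ 226   (blue component)
  84x3 + 222x5 ≥ 421   (yellow component)
  10x1 + 72x2 + 63x3 + 12x4 + 123x5 + 88x6 ≥ 272   (hiding power)
  x1, x2, x3, x4, x5, x6 ≥ 0.
At the optimum only phthalo blue, iron-oxide yellow are positive (barium sulfate, phthalo green, talc, zinc oxide = 0). Binding constraints: blue component and yellow component.
That vertex is x2 = 0.86923, x5 = 1.8964.
Cost = 25.03·0.86923 + 2.33·1.8964 = 26.1754.

£26.18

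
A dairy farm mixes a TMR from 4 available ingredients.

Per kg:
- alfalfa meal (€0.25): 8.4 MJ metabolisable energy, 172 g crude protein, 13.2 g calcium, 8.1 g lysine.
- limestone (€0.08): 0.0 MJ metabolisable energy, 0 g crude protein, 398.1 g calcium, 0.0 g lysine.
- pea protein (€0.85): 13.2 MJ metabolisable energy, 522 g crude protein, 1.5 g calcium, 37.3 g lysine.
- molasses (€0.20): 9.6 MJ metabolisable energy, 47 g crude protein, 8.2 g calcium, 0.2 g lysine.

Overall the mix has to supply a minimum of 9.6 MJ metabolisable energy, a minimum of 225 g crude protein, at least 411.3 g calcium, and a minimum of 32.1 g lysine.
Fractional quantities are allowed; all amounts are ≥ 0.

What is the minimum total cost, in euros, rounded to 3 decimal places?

Let x1 = kg of alfalfa meal, x2 = kg of limestone, x3 = kg of pea protein, x4 = kg of molasses.
Minimize 0.25x1 + 0.08x2 + 0.85x3 + 0.2x4 subject to:
  8.4x1 + 13.2x3 + 9.6x4 ≥ 9.6   (metabolisable energy)
  172x1 + 522x3 + 47x4 ≥ 225   (crude protein)
  13.2x1 + 398.1x2 + 1.5x3 + 8.2x4 ≥ 411.3   (calcium)
  8.1x1 + 37.3x3 + 0.2x4 ≥ 32.1   (lysine)
  x1, x2, x3, x4 ≥ 0.
The minimum-cost mix takes nothing from alfalfa meal, molasses — only limestone, pea protein. The calcium and lysine requirements are met with equality.
So limestone = 1.03 kg, pea protein = 0.8606 kg.
Total cost: 0.08·1.03 + 0.85·0.8606 = 0.81391.

€0.814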